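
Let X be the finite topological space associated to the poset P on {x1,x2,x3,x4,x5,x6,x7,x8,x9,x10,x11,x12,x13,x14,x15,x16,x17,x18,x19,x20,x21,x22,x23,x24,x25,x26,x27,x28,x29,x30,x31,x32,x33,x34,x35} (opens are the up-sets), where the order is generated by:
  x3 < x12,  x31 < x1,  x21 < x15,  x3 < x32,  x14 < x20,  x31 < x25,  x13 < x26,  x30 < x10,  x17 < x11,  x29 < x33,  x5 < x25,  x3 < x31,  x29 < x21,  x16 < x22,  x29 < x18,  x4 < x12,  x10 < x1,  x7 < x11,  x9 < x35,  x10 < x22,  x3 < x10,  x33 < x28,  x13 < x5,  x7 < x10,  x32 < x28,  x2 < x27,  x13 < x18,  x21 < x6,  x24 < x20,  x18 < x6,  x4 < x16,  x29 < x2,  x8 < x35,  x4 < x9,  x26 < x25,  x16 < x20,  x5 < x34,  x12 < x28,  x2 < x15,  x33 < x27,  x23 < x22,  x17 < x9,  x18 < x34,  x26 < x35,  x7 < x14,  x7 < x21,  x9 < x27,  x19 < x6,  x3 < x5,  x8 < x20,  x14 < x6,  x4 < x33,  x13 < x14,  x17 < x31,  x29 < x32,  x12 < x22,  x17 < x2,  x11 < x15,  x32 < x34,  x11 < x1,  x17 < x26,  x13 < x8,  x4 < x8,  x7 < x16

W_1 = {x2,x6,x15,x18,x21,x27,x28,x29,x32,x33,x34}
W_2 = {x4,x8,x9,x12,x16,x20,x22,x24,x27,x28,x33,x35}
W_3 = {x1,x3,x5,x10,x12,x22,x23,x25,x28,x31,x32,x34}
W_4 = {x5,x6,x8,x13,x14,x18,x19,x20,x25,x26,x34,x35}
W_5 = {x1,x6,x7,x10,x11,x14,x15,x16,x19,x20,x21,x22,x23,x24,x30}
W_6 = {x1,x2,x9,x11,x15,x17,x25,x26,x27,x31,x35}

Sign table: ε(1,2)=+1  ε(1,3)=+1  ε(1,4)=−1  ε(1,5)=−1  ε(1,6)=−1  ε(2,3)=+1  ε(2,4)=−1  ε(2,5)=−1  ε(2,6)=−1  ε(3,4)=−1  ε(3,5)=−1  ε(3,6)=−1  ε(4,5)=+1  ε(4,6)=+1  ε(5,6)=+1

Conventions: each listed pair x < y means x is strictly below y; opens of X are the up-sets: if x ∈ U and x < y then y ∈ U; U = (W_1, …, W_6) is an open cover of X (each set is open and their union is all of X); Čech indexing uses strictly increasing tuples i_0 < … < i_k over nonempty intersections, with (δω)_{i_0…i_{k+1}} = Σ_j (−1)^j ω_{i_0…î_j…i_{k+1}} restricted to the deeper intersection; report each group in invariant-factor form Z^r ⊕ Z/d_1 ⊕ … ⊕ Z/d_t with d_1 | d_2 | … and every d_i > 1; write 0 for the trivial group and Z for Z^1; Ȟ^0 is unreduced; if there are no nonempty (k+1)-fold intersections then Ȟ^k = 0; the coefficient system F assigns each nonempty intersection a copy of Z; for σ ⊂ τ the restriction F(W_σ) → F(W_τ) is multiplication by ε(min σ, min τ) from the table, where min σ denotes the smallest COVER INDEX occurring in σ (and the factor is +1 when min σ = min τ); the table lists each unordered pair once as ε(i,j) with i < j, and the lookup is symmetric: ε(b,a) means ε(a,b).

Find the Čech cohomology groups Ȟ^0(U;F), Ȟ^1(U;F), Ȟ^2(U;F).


nonempty intersections:
  W12={x27,x28,x33} W13={x28,x32,x34} W14={x6,x18,x34} W15={x6,x15,x21} W16={x2,x15,x27} W23={x12,x22,x28} W24={x8,x20,x35} W25={x16,x20,x22,x24} W26={x9,x27,x35} W34={x5,x25,x34} W35={x1,x10,x22,x23} W36={x1,x25,x31} W45={x6,x14,x19,x20} W46={x25,x26,x35} W56={x1,x11,x15}
  W123={x28} W126={x27} W134={x34} W145={x6} W156={x15} W235={x22} W245={x20} W246={x35} W346={x25} W356={x1}
C dims 6,15,10; δ0: rk 5, SNF 1^5; δ1: rk 10, SNF 1^9·2
Ȟ^0: (6−5)−0=1 ⇒ Z
Ȟ^1: (15−10)−5=0 ⇒ 0
Ȟ^2: (10−0)−10=0 plus torsion [2] ⇒ Z/2

Ȟ^0 = Z; Ȟ^1 = 0; Ȟ^2 = Z/2


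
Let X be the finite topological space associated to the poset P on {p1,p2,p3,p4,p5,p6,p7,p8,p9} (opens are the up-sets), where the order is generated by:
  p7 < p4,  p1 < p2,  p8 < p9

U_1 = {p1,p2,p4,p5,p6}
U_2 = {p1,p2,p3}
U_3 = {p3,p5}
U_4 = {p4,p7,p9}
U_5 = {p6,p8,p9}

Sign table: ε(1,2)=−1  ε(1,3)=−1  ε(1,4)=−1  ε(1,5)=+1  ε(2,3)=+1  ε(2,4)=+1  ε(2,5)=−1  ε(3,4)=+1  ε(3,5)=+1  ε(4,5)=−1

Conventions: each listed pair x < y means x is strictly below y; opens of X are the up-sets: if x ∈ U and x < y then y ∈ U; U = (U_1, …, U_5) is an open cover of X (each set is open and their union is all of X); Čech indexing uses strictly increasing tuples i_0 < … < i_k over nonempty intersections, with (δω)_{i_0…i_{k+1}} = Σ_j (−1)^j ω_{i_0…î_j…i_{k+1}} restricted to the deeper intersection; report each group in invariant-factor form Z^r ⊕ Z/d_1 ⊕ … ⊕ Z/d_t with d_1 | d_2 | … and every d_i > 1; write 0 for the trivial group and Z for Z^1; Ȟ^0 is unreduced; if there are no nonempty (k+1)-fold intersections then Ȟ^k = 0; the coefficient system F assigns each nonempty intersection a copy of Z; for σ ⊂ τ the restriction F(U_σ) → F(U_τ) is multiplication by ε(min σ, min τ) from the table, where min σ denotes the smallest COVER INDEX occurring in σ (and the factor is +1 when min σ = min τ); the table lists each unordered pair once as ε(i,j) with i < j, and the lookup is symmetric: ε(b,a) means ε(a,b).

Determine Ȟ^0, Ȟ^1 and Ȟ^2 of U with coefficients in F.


cover nerve:
  U12={p1,p2} U13={p5} U14={p4} U15={p6} U23={p3} U45={p9}
C dims 5,6; δ0: rk 4, SNF 1^4
Ȟ^0: (5−4)−0=1 ⇒ Z
Ȟ^1: (6−0)−4=2 ⇒ Z^2
Ȟ^2: (0−0)−0=0 ⇒ 0

Ȟ^0(U;F) ≅ Z,  Ȟ^1(U;F) ≅ Z^2,  Ȟ^2(U;F) ≅ 0


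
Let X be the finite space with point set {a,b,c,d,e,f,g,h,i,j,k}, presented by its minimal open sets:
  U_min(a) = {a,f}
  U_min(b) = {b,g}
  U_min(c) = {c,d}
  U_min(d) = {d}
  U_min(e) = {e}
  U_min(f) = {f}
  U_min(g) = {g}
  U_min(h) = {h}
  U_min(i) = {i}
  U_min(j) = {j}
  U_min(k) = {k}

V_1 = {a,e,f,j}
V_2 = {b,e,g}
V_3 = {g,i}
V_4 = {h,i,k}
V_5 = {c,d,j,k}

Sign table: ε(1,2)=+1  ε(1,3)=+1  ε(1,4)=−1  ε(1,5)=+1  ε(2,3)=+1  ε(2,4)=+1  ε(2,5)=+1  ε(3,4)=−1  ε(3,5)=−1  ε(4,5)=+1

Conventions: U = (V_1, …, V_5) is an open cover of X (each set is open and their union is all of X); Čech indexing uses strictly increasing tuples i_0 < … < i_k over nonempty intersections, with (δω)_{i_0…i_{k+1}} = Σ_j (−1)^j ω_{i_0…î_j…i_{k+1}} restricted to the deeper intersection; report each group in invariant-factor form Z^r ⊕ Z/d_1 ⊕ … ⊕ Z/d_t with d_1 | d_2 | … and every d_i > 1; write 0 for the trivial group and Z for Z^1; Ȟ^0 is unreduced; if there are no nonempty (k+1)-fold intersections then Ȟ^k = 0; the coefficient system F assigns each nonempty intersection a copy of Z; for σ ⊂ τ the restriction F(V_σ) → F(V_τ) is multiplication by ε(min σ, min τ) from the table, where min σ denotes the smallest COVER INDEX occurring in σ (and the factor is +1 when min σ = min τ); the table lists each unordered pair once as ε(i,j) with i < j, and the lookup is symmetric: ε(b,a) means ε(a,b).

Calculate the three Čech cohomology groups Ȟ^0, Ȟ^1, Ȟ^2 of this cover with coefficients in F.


Ȟ^0 ≅ 0, Ȟ^1 ≅ Z/2 and Ȟ^2 ≅ 0

intersection data:
  V12={e} V15={j} V23={g} V34={i} V45={k}
C dims 5,5; δ0: rk 5, SNF 1^4·2
Ȟ^0 = (5 − 5) − 0 = 0, so Ȟ^0 ≅ 0
Ȟ^1 = (5 − 0) − 5 = 0 plus torsion [2], so Ȟ^1 ≅ Z/2
Ȟ^2 = (0 − 0) − 0 = 0, so Ȟ^2 ≅ 0


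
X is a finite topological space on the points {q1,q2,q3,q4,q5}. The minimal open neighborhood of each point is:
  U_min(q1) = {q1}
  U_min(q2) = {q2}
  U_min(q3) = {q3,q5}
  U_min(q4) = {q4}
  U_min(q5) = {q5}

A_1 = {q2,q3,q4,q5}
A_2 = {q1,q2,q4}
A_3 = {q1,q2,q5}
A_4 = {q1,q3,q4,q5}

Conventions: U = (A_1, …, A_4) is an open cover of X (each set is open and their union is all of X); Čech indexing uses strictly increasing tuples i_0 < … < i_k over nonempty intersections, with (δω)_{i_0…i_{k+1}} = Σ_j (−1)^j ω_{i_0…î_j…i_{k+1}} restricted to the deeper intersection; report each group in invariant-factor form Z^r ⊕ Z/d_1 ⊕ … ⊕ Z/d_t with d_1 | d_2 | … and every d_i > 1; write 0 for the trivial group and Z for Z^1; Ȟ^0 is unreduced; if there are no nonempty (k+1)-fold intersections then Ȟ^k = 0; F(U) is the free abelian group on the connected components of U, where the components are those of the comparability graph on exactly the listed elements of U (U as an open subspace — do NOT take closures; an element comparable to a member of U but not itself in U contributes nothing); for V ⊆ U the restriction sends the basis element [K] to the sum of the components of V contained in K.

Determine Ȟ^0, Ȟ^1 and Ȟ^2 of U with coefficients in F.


Ȟ^0 = Z^4; Ȟ^1 = 0; Ȟ^2 = 0

intersection data:
  A12={q2,q4} A13={q2,q5} A14={q3,q4,q5} A23={q1,q2} A24={q1,q4} A34={q1,q5}
  A123={q2} A124={q4} A134={q5} A234={q1}
components per intersection:
  A1: {q2} {q3,q5} {q4}
  A2: {q1} {q2} {q4}
  A3: {q1} {q2} {q5}
  A4: {q1} {q3,q5} {q4}
  A12: {q2} {q4}
  A13: {q2} {q5}
  A14: {q3,q5} {q4}
  A23: {q1} {q2}
  A24: {q1} {q4}
  A34: {q1} {q5}
  A123: {q2}
  A124: {q4}
  A134: {q5}
  A234: {q1}
C dims 12,12,4; δ0: rk 8, SNF 1^8; δ1: rk 4, SNF 1^4
Ȟ^0 = (12 − 8) − 0 = 4, so Ȟ^0 ≅ Z^4
Ȟ^1 = (12 − 4) − 8 = 0, so Ȟ^1 ≅ 0
Ȟ^2 = (4 − 0) − 4 = 0, so Ȟ^2 ≅ 0


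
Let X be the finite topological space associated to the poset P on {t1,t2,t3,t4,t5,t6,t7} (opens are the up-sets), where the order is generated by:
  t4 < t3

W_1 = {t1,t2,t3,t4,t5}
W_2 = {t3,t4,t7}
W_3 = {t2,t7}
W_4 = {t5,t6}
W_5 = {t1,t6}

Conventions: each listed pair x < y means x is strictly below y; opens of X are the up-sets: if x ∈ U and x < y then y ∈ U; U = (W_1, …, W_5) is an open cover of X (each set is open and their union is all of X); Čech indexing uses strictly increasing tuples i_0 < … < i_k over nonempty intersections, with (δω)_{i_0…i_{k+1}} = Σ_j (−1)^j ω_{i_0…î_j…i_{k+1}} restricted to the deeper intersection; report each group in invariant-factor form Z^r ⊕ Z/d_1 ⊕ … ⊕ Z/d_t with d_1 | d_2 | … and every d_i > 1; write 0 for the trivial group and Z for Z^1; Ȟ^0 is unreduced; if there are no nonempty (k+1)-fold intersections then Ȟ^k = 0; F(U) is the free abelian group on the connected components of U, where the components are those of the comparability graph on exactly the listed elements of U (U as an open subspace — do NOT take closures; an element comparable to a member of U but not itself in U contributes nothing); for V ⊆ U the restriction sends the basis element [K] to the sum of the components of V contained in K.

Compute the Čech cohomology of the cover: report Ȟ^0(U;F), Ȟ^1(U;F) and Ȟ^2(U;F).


Ȟ^0(U;F) ≅ Z^6, Ȟ^1(U;F) ≅ 0, Ȟ^2(U;F) ≅ 0

cover nerve:
  W12={t3,t4} W13={t2} W14={t5} W15={t1} W23={t7} W45={t6}
components per intersection:
  W1: {t1} {t2} {t3,t4} {t5}
  W2: {t3,t4} {t7}
  W3: {t2} {t7}
  W4: {t5} {t6}
  W5: {t1} {t6}
  W12: {t3,t4}
  W13: {t2}
  W14: {t5}
  W15: {t1}
  W23: {t7}
  W45: {t6}
C dims 12,6; δ0: rk 6, SNF 1^6
Ȟ^0: (12−6)−0=6 ⇒ Z^6
Ȟ^1: (6−0)−6=0 ⇒ 0
Ȟ^2: (0−0)−0=0 ⇒ 0


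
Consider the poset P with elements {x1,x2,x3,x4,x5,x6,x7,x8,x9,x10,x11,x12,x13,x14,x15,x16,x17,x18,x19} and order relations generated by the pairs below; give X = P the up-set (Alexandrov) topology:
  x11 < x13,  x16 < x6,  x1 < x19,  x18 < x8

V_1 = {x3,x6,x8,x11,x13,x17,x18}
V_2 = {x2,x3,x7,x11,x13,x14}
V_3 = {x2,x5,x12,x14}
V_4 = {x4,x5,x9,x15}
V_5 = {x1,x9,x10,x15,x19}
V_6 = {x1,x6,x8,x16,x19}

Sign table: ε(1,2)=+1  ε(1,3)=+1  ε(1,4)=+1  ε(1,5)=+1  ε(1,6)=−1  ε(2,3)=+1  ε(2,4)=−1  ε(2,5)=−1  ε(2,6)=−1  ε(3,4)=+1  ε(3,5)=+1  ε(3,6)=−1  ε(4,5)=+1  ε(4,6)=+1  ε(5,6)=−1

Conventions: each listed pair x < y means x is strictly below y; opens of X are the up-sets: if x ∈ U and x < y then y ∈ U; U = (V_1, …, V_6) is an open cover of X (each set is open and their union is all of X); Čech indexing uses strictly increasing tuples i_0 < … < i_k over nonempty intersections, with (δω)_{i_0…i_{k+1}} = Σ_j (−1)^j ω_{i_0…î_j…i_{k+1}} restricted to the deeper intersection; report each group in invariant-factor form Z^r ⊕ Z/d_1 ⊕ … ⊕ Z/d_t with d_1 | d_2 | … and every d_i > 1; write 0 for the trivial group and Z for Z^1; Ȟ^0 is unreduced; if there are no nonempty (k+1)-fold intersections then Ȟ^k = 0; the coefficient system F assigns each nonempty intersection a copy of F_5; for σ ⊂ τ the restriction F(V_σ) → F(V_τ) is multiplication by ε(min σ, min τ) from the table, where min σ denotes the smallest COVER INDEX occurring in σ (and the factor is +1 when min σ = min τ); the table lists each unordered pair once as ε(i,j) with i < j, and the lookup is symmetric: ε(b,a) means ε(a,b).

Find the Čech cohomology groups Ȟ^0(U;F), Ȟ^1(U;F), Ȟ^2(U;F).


Ȟ^0 ≅ Z/5; Ȟ^1 ≅ Z/5; Ȟ^2 ≅ 0

nerve simplices:
  V12={x3,x11,x13} V16={x6,x8} V23={x2,x14} V34={x5} V45={x9,x15} V56={x1,x19}
C dims 6,6; δ0: rk_F5 5
degree 0: 6−5−0 = 1 → Ȟ^0 ≅ Z/5
degree 1: 6−0−5 = 1 → Ȟ^1 ≅ Z/5
degree 2: 0−0−0 = 0 → Ȟ^2 ≅ 0


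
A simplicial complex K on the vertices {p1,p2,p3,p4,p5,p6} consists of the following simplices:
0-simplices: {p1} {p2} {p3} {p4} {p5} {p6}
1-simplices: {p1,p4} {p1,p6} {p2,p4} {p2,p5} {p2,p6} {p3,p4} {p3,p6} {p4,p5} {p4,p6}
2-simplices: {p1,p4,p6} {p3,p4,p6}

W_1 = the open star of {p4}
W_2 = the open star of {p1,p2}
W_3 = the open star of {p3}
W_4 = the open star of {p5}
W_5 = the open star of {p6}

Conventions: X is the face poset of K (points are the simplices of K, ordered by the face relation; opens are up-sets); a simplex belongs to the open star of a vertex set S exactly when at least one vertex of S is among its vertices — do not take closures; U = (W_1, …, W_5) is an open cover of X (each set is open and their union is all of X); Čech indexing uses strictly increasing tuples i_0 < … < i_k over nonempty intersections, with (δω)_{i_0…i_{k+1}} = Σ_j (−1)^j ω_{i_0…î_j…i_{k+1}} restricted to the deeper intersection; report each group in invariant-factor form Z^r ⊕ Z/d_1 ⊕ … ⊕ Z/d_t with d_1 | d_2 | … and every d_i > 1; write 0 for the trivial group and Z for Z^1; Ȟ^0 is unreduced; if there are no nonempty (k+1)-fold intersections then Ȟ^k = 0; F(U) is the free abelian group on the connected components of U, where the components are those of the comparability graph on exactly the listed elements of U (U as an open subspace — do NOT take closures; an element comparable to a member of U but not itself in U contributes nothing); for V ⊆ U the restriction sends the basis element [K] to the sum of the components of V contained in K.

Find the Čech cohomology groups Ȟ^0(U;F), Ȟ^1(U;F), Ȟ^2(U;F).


intersection data:
  W1={{p4},{p1,p4},{p2,p4},{p3,p4},{p4,p5},{p4,p6},{p1,p4,p6},{p3,p4,p6}} W2={{p1},{p2},{p1,p4},{p1,p6},{p2,p4},{p2,p5},{p2,p6},{p1,p4,p6}} W3={{p3},{p3,p4},{p3,p6},{p3,p4,p6}} W4={{p5},{p2,p5},{p4,p5}} W5={{p6},{p1,p6},{p2,p6},{p3,p6},{p4,p6},{p1,p4,p6},{p3,p4,p6}}
  W12={{p1,p4},{p2,p4},{p1,p4,p6}} W13={{p3,p4},{p3,p4,p6}} W14={{p4,p5}} W15={{p4,p6},{p1,p4,p6},{p3,p4,p6}} W24={{p2,p5}} W25={{p1,p6},{p2,p6},{p1,p4,p6}} W35={{p3,p6},{p3,p4,p6}}
  W125={{p1,p4,p6}} W135={{p3,p4,p6}}
components per intersection:
  W1: {{p4},{p1,p4},{p2,p4},{p3,p4},{p4,p5},{p4,p6},{p1,p4,p6},{p3,p4,p6}}
  W2: {{p1},{p1,p4},{p1,p6},{p1,p4,p6}} {{p2},{p2,p4},{p2,p5},{p2,p6}}
  W3: {{p3},{p3,p4},{p3,p6},{p3,p4,p6}}
  W4: {{p5},{p2,p5},{p4,p5}}
  W5: {{p6},{p1,p6},{p2,p6},{p3,p6},{p4,p6},{p1,p4,p6},{p3,p4,p6}}
  W12: {{p1,p4},{p1,p4,p6}} {{p2,p4}}
  W13: {{p3,p4},{p3,p4,p6}}
  W14: {{p4,p5}}
  W15: {{p4,p6},{p1,p4,p6},{p3,p4,p6}}
  W24: {{p2,p5}}
  W25: {{p1,p6},{p1,p4,p6}} {{p2,p6}}
  W35: {{p3,p6},{p3,p4,p6}}
  W125: {{p1,p4,p6}}
  W135: {{p3,p4,p6}}
C dims 6,9,2; δ0: rk 5, SNF 1^5; δ1: rk 2, SNF 1^2
Ȟ^0 = (6 − 5) − 0 = 1, so Ȟ^0 ≅ Z
Ȟ^1 = (9 − 2) − 5 = 2, so Ȟ^1 ≅ Z^2
Ȟ^2 = (2 − 0) − 2 = 0, so Ȟ^2 ≅ 0

Ȟ^0 ≅ Z, Ȟ^1 ≅ Z^2, Ȟ^2 ≅ 0


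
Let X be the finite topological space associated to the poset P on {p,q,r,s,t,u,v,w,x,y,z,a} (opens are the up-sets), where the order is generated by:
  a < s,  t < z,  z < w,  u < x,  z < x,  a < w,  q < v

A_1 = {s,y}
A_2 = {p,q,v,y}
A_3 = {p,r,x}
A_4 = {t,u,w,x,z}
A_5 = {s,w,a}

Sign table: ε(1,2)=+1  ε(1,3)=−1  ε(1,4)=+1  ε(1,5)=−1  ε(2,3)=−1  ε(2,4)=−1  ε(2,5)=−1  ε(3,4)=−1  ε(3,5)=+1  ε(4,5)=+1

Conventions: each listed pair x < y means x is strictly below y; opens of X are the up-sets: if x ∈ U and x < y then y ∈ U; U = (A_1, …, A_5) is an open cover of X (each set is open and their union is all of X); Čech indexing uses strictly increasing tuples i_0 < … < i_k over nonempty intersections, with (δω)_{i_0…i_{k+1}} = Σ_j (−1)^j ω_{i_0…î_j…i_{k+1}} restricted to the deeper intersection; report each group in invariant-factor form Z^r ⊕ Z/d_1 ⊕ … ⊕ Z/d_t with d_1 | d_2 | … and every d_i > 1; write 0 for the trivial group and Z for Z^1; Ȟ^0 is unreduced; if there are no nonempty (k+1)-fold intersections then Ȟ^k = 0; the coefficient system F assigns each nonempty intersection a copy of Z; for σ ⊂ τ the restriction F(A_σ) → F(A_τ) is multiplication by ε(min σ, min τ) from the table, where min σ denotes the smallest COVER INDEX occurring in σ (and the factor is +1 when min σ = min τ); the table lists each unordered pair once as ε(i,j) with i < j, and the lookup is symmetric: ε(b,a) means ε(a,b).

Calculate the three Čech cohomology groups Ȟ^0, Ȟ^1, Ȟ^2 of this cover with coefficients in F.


nonempty intersections:
  A12={y} A15={s} A23={p} A34={x} A45={w}
C dims 5,5; δ0: rk 5, SNF 1^4·2
Ȟ^0: (5−5)−0=0 ⇒ 0
Ȟ^1: (5−0)−5=0 plus torsion [2] ⇒ Z/2
Ȟ^2: (0−0)−0=0 ⇒ 0

Ȟ^0(U;F) ≅ 0, Ȟ^1(U;F) ≅ Z/2 and Ȟ^2(U;F) ≅ 0


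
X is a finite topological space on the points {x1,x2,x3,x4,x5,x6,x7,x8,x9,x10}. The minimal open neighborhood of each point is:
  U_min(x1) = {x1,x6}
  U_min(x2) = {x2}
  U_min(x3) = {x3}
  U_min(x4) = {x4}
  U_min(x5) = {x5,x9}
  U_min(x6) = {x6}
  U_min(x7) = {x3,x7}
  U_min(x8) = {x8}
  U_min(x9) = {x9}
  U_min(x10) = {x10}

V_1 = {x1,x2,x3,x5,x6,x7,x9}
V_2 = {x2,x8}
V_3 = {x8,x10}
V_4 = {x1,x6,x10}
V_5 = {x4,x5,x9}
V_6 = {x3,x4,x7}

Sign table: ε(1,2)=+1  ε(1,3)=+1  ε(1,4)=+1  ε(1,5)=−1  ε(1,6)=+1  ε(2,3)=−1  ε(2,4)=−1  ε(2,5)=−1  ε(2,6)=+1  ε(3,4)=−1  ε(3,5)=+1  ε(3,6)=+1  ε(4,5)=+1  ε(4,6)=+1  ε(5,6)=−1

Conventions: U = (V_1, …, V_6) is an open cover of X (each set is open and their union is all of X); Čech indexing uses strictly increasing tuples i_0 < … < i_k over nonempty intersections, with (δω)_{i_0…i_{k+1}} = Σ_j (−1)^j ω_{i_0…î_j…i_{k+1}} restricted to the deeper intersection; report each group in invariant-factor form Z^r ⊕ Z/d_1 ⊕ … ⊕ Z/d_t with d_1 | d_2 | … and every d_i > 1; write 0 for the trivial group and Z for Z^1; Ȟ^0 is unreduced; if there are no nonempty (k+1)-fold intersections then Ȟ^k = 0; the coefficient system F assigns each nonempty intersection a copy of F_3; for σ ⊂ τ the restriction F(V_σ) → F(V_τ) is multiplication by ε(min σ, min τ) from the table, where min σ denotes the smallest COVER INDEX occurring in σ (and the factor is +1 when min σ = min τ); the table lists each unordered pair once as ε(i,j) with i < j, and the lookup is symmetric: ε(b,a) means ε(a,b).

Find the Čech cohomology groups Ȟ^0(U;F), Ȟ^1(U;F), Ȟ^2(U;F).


Ȟ^0(U;F) ≅ Z/3,  Ȟ^1(U;F) ≅ Z/3 ⊕ Z/3,  Ȟ^2(U;F) ≅ 0

nonempty overlaps:
  V12={x2} V14={x1,x6} V15={x5,x9} V16={x3,x7} V23={x8} V34={x10} V56={x4}
C dims 6,7; δ0: rk_F3 5
degree 0: 6−5−0 = 1 → Ȟ^0 ≅ Z/3
degree 1: 7−0−5 = 2 → Ȟ^1 ≅ Z/3 ⊕ Z/3
degree 2: 0−0−0 = 0 → Ȟ^2 ≅ 0


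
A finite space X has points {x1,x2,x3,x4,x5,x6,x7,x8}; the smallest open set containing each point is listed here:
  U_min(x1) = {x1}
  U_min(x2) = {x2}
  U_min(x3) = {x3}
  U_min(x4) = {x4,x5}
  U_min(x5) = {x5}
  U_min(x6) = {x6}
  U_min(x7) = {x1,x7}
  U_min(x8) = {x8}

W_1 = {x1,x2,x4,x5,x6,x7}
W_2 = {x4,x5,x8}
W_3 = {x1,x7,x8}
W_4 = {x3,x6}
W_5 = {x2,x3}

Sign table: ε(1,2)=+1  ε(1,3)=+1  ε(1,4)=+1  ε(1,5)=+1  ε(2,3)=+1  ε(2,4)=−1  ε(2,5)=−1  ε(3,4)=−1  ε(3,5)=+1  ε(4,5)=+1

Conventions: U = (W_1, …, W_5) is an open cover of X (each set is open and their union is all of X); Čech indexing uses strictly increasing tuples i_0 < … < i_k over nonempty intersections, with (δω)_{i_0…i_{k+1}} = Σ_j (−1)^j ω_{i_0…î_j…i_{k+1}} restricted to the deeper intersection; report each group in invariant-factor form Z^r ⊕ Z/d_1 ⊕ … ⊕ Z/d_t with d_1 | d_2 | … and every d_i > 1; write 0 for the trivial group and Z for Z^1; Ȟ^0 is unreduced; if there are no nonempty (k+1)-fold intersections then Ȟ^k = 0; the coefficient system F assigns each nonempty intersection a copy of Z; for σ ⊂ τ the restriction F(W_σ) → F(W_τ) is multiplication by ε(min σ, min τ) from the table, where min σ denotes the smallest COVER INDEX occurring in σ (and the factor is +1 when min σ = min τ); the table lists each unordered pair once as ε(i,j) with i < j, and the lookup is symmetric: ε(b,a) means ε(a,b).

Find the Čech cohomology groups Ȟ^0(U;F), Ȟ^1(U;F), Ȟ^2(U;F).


Ȟ^0 = Z,  Ȟ^1 = Z^2,  Ȟ^2 = 0

nerve simplices:
  W12={x4,x5} W13={x1,x7} W14={x6} W15={x2} W23={x8} W45={x3}
C dims 5,6; δ0: rk 4, SNF 1^4
degree 0: 5−4−0 = 1 → Ȟ^0 ≅ Z
degree 1: 6−0−4 = 2 → Ȟ^1 ≅ Z^2
degree 2: 0−0−0 = 0 → Ȟ^2 ≅ 0


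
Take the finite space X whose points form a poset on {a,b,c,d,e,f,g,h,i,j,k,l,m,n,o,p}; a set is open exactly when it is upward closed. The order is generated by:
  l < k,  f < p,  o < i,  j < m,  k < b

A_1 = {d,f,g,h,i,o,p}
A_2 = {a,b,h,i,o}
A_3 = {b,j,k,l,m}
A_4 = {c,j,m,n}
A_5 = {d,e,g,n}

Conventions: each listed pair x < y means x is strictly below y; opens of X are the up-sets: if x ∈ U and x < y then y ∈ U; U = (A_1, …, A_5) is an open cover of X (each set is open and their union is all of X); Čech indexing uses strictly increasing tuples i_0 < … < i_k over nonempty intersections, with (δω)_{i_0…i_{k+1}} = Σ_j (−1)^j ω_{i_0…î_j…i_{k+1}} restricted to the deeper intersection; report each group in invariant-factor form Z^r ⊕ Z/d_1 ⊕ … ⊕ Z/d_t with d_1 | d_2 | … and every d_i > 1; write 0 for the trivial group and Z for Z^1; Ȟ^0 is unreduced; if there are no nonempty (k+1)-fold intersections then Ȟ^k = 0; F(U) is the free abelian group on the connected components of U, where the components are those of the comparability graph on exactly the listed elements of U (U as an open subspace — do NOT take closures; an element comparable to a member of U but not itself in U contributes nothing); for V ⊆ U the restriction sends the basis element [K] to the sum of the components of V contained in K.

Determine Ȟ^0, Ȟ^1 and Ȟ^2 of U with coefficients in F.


nonempty overlaps:
  A12={h,i,o} A15={d,g} A23={b} A34={j,m} A45={n}
components per intersection:
  A1: {d} {f,p} {g} {h} {i,o}
  A2: {a} {b} {h} {i,o}
  A3: {b,k,l} {j,m}
  A4: {c} {j,m} {n}
  A5: {d} {e} {g} {n}
  A12: {h} {i,o}
  A15: {d} {g}
  A23: {b}
  A34: {j,m}
  A45: {n}
C dims 18,7; δ0: rk 7, SNF 1^7
degree 0: 18−7−0 = 11 → Ȟ^0 ≅ Z^11
degree 1: 7−0−7 = 0 → Ȟ^1 ≅ 0
degree 2: 0−0−0 = 0 → Ȟ^2 ≅ 0

Ȟ^0(U;F) ≅ Z^11,  Ȟ^1(U;F) ≅ 0,  Ȟ^2(U;F) ≅ 0


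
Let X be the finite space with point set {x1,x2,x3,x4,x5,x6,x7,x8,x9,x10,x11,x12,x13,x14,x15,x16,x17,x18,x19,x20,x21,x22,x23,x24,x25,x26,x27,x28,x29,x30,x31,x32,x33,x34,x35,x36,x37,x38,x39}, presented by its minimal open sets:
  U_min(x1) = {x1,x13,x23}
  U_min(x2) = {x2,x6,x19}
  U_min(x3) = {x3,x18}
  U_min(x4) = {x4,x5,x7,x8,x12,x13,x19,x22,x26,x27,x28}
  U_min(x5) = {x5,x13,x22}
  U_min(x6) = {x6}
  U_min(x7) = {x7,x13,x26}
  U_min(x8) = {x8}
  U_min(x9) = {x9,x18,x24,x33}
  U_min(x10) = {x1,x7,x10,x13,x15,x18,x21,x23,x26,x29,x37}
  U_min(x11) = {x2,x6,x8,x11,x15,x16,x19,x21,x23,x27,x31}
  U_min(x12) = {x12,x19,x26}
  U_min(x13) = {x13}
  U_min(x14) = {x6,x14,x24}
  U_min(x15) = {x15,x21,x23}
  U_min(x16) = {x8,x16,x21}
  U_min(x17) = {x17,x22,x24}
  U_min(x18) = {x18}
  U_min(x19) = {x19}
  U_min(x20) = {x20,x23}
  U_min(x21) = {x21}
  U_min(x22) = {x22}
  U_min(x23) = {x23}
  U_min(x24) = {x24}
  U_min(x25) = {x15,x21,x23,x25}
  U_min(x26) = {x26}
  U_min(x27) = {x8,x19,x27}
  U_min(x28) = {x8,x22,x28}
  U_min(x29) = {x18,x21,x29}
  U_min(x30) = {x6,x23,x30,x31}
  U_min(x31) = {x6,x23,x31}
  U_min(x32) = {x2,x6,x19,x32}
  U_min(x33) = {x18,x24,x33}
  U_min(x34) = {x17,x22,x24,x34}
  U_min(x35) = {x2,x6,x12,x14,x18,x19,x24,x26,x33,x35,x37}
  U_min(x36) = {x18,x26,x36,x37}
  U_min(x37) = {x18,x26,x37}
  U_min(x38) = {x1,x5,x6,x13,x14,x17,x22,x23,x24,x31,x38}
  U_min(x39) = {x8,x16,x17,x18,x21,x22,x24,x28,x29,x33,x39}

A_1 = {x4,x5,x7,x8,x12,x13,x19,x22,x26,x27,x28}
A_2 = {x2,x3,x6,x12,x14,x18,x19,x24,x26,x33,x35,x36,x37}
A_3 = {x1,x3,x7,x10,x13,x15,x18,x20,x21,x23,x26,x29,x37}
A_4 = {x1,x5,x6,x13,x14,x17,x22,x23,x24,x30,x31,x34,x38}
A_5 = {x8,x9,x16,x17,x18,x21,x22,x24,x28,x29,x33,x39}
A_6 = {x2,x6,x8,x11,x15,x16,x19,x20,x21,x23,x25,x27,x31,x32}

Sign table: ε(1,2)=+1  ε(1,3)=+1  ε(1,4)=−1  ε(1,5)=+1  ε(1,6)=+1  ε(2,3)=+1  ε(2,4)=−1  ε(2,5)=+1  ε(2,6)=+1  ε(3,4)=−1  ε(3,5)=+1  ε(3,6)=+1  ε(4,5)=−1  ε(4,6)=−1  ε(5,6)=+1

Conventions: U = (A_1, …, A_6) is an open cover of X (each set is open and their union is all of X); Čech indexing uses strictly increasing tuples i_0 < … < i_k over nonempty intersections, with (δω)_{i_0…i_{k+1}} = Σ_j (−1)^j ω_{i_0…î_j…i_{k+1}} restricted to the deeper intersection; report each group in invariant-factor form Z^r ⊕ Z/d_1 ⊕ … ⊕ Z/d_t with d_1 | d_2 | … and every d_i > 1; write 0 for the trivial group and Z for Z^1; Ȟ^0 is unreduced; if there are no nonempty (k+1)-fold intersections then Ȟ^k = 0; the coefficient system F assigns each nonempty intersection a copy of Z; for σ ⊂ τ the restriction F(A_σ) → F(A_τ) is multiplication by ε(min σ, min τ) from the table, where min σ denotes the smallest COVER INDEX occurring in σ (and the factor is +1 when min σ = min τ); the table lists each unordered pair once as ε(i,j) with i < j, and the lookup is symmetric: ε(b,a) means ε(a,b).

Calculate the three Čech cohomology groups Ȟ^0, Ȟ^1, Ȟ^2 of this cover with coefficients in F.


Ȟ^0 = Z,  Ȟ^1 = 0,  Ȟ^2 = Z/2

nonempty intersections:
  A12={x12,x19,x26} A13={x7,x13,x26} A14={x5,x13,x22} A15={x8,x22,x28} A16={x8,x19,x27} A23={x3,x18,x26,x37} A24={x6,x14,x24} A25={x18,x24,x33} A26={x2,x6,x19} A34={x1,x13,x23} A35={x18,x21,x29} A36={x15,x20,x21,x23} A45={x17,x22,x24} A46={x6,x23,x31} A56={x8,x16,x21}
  A123={x26} A126={x19} A134={x13} A145={x22} A156={x8} A235={x18} A245={x24} A246={x6} A346={x23} A356={x21}
C dims 6,15,10; δ0: rk 5, SNF 1^5; δ1: rk 10, SNF 1^9·2
Ȟ^0: (6−5)−0=1 ⇒ Z
Ȟ^1: (15−10)−5=0 ⇒ 0
Ȟ^2: (10−0)−10=0 plus torsion [2] ⇒ Z/2


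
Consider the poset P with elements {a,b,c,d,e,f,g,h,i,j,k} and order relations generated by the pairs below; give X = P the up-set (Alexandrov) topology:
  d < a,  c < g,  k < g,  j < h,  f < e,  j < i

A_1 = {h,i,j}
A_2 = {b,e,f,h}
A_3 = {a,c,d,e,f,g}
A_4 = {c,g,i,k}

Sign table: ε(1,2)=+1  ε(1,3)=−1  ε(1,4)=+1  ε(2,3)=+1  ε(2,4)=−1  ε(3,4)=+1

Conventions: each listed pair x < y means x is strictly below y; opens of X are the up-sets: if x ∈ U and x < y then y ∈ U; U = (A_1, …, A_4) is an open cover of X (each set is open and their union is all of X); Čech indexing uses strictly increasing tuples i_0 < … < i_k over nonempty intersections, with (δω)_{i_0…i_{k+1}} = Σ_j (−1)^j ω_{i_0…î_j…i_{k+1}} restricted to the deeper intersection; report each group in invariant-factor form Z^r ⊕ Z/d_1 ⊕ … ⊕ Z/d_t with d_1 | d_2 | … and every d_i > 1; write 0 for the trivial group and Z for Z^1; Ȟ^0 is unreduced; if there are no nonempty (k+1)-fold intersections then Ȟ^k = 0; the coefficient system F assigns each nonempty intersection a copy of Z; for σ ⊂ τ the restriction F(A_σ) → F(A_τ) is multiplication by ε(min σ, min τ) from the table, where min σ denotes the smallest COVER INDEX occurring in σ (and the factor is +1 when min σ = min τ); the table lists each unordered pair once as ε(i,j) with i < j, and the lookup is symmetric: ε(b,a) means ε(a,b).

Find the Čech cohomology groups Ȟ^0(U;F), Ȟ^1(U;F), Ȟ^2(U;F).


intersection data:
  A12={h} A14={i} A23={e,f} A34={c,g}
C dims 4,4; δ0: rk 3, SNF 1^3
Ȟ^0 = (4 − 3) − 0 = 1, so Ȟ^0 ≅ Z
Ȟ^1 = (4 − 0) − 3 = 1, so Ȟ^1 ≅ Z
Ȟ^2 = (0 − 0) − 0 = 0, so Ȟ^2 ≅ 0

Ȟ^0(U;F) ≅ Z; Ȟ^1(U;F) ≅ Z; Ȟ^2(U;F) ≅ 0


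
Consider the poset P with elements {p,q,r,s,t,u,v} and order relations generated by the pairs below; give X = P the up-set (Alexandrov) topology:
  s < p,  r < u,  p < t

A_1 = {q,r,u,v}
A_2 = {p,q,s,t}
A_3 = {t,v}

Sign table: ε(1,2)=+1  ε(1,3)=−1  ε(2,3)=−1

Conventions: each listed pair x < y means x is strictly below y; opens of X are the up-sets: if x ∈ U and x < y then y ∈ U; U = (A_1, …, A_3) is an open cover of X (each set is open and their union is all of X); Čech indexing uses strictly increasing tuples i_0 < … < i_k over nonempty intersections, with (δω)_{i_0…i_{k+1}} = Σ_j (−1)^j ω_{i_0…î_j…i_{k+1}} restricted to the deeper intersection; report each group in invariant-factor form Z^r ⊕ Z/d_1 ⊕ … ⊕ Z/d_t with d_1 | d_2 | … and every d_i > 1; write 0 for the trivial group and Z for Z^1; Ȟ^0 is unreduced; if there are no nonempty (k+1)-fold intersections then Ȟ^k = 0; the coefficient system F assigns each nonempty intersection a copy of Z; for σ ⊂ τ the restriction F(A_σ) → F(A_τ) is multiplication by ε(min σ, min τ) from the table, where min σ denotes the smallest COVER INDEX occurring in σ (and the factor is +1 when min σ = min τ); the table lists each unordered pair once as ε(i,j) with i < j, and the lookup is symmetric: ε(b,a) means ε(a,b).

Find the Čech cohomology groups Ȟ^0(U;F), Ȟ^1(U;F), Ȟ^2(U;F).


Ȟ^0 = Z,  Ȟ^1 = Z,  Ȟ^2 = 0

nonempty intersections:
  A12={q} A13={v} A23={t}
C dims 3,3; δ0: rk 2, SNF 1^2
Ȟ^0: (3−2)−0=1 ⇒ Z
Ȟ^1: (3−0)−2=1 ⇒ Z
Ȟ^2: (0−0)−0=0 ⇒ 0


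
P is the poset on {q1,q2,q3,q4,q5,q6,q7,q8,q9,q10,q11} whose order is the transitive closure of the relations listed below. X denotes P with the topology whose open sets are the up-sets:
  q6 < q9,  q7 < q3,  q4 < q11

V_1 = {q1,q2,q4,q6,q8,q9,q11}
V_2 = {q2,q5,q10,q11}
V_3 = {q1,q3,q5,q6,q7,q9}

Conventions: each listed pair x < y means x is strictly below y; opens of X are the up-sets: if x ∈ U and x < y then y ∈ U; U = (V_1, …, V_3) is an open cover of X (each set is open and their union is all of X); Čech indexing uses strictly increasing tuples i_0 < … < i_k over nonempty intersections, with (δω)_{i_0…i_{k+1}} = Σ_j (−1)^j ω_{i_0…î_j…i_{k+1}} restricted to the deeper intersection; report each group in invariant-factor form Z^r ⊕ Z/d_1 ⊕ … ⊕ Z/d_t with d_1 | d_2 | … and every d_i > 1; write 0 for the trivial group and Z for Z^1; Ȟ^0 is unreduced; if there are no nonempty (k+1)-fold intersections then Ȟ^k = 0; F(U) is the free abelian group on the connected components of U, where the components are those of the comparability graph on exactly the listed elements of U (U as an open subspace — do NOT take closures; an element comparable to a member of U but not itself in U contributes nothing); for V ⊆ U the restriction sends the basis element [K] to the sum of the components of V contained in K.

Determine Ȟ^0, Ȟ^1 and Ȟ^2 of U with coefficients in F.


Ȟ^0 ≅ Z^8, Ȟ^1 ≅ 0 and Ȟ^2 ≅ 0

cover nerve:
  V12={q2,q11} V13={q1,q6,q9} V23={q5}
components per intersection:
  V1: {q1} {q2} {q4,q11} {q6,q9} {q8}
  V2: {q2} {q5} {q10} {q11}
  V3: {q1} {q3,q7} {q5} {q6,q9}
  V12: {q2} {q11}
  V13: {q1} {q6,q9}
  V23: {q5}
C dims 13,5; δ0: rk 5, SNF 1^5
Ȟ^0: (13−5)−0=8 ⇒ Z^8
Ȟ^1: (5−0)−5=0 ⇒ 0
Ȟ^2: (0−0)−0=0 ⇒ 0


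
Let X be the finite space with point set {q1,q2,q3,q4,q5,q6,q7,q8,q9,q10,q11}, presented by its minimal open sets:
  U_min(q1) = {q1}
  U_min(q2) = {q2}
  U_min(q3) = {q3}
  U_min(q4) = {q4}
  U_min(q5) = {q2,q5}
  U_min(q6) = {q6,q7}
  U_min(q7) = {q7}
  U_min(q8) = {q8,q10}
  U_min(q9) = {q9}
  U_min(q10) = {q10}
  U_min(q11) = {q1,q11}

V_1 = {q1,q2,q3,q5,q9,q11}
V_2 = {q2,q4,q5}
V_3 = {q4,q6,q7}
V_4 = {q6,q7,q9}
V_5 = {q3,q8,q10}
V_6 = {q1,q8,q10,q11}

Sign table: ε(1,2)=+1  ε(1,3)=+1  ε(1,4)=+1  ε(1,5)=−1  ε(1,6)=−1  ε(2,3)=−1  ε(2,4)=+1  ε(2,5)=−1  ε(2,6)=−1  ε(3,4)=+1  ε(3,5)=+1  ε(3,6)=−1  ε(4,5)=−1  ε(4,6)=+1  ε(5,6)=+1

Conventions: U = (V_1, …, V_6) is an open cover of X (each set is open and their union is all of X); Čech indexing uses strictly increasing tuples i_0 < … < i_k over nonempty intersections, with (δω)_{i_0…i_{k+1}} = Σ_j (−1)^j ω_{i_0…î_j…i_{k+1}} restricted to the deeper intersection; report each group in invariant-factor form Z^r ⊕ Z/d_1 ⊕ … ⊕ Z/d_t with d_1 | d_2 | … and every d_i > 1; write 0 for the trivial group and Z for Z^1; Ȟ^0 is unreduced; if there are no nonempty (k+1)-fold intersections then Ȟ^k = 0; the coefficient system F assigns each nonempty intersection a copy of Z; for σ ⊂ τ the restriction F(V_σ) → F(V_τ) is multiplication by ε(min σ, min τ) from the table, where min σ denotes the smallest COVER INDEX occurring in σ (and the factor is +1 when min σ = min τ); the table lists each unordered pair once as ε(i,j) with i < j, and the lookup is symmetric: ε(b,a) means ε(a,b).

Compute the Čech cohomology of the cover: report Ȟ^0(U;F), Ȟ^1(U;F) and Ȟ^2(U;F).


Ȟ^0(U;F) ≅ 0, Ȟ^1(U;F) ≅ Z ⊕ Z/2 and Ȟ^2(U;F) ≅ 0

nerve simplices:
  V12={q2,q5} V14={q9} V15={q3} V16={q1,q11} V23={q4} V34={q6,q7} V56={q8,q10}
C dims 6,7; δ0: rk 6, SNF 1^5·2
degree 0: 6−6−0 = 0 → Ȟ^0 ≅ 0
degree 1: 7−0−6 = 1 plus torsion [2] → Ȟ^1 ≅ Z ⊕ Z/2
degree 2: 0−0−0 = 0 → Ȟ^2 ≅ 0


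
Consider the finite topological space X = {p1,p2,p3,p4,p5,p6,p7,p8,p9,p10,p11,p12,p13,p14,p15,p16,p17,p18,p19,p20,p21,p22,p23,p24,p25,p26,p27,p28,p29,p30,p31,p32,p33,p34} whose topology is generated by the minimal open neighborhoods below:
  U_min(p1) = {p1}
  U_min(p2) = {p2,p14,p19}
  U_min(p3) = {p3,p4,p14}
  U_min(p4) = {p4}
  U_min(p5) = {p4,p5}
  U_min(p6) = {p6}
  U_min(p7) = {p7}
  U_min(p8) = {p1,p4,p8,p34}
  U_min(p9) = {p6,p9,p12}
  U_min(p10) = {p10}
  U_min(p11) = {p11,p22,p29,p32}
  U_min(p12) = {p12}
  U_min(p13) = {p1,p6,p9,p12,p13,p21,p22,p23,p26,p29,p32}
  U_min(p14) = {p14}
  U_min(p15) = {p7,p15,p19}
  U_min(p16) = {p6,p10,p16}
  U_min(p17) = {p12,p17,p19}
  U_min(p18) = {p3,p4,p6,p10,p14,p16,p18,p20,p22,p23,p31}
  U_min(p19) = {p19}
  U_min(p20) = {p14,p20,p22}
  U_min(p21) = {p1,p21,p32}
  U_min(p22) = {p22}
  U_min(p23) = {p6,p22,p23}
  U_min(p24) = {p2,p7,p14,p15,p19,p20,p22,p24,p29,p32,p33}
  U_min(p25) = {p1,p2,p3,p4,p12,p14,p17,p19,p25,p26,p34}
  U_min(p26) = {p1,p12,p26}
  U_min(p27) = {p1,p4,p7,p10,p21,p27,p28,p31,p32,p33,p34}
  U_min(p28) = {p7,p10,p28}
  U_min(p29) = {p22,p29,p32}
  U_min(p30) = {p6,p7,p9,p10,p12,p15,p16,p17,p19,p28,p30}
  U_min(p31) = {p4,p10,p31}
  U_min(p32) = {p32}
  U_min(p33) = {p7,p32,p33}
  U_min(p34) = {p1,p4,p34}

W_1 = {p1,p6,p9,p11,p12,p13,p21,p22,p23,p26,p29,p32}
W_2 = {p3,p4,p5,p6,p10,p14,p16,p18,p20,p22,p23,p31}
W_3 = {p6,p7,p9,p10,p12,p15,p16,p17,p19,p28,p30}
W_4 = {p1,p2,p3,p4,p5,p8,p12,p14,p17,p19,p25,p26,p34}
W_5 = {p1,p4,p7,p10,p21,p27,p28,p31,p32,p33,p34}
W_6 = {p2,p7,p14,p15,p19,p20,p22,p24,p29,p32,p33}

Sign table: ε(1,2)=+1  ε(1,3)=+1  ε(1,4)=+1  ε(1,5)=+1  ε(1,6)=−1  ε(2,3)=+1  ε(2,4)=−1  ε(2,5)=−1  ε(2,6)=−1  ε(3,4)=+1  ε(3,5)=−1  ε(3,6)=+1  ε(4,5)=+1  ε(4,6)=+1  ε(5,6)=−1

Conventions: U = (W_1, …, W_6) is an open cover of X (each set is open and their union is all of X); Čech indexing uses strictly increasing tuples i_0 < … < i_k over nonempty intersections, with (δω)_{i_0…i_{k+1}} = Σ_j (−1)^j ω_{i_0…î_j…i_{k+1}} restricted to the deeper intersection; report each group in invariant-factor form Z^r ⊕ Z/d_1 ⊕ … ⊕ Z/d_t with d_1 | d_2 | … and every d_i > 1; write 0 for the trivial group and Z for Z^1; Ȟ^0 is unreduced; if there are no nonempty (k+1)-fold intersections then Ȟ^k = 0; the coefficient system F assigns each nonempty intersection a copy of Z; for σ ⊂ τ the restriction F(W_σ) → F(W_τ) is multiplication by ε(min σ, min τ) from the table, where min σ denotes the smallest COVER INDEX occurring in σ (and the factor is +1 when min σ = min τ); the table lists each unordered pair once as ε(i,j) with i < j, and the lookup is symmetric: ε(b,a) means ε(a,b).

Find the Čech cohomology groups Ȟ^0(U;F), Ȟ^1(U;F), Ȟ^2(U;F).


nerve simplices:
  W12={p6,p22,p23} W13={p6,p9,p12} W14={p1,p12,p26} W15={p1,p21,p32} W16={p22,p29,p32} W23={p6,p10,p16} W24={p3,p4,p5,p14} W25={p4,p10,p31} W26={p14,p20,p22} W34={p12,p17,p19} W35={p7,p10,p28} W36={p7,p15,p19} W45={p1,p4,p34} W46={p2,p14,p19} W56={p7,p32,p33}
  W123={p6} W126={p22} W134={p12} W145={p1} W156={p32} W235={p10} W245={p4} W246={p14} W346={p19} W356={p7}
C dims 6,15,10; δ0: rk 6, SNF 1^5·2; δ1: rk 9, SNF 1^9
degree 0: 6−6−0 = 0 → Ȟ^0 ≅ 0
degree 1: 15−9−6 = 0 plus torsion [2] → Ȟ^1 ≅ Z/2
degree 2: 10−0−9 = 1 → Ȟ^2 ≅ Z

Ȟ^0(U;F) ≅ 0,  Ȟ^1(U;F) ≅ Z/2,  Ȟ^2(U;F) ≅ Z


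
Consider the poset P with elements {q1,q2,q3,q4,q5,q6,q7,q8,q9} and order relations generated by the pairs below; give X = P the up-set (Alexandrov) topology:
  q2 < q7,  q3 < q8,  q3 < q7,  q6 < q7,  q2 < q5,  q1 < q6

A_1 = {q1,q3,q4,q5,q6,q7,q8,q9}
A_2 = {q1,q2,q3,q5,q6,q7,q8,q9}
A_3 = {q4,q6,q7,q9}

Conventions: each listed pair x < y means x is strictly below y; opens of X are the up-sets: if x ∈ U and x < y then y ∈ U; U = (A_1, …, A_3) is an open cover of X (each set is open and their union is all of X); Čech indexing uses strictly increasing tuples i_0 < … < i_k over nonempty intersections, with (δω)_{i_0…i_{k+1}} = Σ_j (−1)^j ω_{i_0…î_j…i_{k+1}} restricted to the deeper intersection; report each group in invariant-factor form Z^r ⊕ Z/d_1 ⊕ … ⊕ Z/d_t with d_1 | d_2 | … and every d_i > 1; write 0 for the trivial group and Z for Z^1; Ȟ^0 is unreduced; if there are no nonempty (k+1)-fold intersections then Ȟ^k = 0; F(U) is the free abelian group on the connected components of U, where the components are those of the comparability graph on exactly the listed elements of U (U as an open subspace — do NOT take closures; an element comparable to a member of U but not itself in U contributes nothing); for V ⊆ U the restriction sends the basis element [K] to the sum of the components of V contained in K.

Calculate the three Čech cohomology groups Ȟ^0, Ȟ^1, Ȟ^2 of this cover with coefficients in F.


Ȟ^0 ≅ Z^3, Ȟ^1 ≅ 0 and Ȟ^2 ≅ 0

intersection data:
  A12={q1,q3,q5,q6,q7,q8,q9} A13={q4,q6,q7,q9} A23={q6,q7,q9}
  A123={q6,q7,q9}
components per intersection:
  A1: {q1,q3,q6,q7,q8} {q4} {q5} {q9}
  A2: {q1,q2,q3,q5,q6,q7,q8} {q9}
  A3: {q4} {q6,q7} {q9}
  A12: {q1,q3,q6,q7,q8} {q5} {q9}
  A13: {q4} {q6,q7} {q9}
  A23: {q6,q7} {q9}
  A123: {q6,q7} {q9}
C dims 9,8,2; δ0: rk 6, SNF 1^6; δ1: rk 2, SNF 1^2
Ȟ^0 = (9 − 6) − 0 = 3, so Ȟ^0 ≅ Z^3
Ȟ^1 = (8 − 2) − 6 = 0, so Ȟ^1 ≅ 0
Ȟ^2 = (2 − 0) − 2 = 0, so Ȟ^2 ≅ 0


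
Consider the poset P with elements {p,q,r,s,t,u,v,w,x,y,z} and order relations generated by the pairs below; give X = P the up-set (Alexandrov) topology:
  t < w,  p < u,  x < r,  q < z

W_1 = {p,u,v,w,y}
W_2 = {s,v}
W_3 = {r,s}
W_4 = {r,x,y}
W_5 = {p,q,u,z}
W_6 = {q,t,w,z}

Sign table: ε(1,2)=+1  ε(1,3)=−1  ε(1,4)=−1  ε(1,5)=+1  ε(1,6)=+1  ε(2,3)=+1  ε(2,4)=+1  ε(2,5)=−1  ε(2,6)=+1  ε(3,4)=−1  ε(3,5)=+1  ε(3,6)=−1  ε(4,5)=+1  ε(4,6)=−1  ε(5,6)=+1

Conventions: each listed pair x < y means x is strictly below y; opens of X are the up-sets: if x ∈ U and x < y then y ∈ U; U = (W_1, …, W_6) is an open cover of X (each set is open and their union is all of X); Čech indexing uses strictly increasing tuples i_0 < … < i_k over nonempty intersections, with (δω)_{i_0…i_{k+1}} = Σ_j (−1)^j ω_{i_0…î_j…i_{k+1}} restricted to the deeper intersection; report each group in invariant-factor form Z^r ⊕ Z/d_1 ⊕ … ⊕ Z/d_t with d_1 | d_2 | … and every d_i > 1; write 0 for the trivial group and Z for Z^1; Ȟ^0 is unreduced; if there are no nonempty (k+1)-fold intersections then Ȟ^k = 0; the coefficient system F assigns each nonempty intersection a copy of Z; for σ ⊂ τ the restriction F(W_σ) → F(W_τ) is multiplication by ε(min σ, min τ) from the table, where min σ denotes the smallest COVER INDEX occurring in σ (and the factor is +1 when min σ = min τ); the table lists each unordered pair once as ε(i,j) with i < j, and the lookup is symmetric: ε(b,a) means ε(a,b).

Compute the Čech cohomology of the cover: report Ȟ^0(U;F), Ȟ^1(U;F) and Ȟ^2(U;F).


Ȟ^0 = Z,  Ȟ^1 = Z^2,  Ȟ^2 = 0

cover nerve:
  W12={v} W14={y} W15={p,u} W16={w} W23={s} W34={r} W56={q,z}
C dims 6,7; δ0: rk 5, SNF 1^5
Ȟ^0: (6−5)−0=1 ⇒ Z
Ȟ^1: (7−0)−5=2 ⇒ Z^2
Ȟ^2: (0−0)−0=0 ⇒ 0
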